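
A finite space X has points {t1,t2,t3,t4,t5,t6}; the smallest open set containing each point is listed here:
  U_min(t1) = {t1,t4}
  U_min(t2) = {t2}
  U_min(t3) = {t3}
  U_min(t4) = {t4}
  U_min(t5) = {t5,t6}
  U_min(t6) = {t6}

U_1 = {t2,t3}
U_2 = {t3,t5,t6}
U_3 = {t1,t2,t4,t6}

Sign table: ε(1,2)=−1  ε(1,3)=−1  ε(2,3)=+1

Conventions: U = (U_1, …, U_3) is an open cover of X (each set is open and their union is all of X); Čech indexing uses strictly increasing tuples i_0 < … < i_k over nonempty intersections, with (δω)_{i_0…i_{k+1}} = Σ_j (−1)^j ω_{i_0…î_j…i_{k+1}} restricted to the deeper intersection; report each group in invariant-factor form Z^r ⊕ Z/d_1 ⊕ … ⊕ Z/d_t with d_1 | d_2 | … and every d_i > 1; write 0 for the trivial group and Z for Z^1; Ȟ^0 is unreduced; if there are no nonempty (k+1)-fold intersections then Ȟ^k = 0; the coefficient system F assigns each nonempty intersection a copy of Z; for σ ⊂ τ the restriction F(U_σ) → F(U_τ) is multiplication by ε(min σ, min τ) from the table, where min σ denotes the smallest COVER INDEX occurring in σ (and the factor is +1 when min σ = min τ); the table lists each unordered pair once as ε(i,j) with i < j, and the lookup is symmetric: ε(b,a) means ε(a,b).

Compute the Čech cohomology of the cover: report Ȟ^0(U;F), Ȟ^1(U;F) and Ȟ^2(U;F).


Ȟ^0 = Z, Ȟ^1 = Z and Ȟ^2 = 0

intersection data:
  U12={t3} U13={t2} U23={t6}
C dims 3,3; δ0: rk 2, SNF 1^2
Ȟ^0 = (3 − 2) − 0 = 1, so Ȟ^0 ≅ Z
Ȟ^1 = (3 − 0) − 2 = 1, so Ȟ^1 ≅ Z
Ȟ^2 = (0 − 0) − 0 = 0, so Ȟ^2 ≅ 0


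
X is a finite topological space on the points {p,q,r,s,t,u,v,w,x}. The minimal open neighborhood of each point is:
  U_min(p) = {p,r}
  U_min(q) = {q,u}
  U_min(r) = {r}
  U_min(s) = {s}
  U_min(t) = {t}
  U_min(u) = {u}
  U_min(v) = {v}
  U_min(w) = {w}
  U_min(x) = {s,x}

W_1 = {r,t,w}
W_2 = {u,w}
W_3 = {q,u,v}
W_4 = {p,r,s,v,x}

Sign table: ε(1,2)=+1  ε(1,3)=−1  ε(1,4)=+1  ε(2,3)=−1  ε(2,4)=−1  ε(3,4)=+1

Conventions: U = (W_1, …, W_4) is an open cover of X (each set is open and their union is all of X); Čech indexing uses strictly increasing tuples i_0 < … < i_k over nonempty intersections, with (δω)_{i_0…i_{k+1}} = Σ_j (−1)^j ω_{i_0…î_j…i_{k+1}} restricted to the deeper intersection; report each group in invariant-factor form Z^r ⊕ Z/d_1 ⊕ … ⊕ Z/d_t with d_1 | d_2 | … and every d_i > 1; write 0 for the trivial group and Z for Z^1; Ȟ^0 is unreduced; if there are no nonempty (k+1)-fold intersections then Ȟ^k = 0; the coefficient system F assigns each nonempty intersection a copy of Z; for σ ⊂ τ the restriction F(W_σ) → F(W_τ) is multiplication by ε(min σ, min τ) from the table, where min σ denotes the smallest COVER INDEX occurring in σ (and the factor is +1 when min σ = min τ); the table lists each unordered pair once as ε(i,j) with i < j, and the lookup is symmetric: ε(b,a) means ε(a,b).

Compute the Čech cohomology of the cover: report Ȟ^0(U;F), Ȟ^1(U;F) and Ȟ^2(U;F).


Ȟ^0 ≅ 0; Ȟ^1 ≅ Z/2; Ȟ^2 ≅ 0

nonempty overlaps:
  W12={w} W14={r} W23={u} W34={v}
C dims 4,4; δ0: rk 4, SNF 1^3·2
degree 0: 4−4−0 = 0 → Ȟ^0 ≅ 0
degree 1: 4−0−4 = 0 plus torsion [2] → Ȟ^1 ≅ Z/2
degree 2: 0−0−0 = 0 → Ȟ^2 ≅ 0


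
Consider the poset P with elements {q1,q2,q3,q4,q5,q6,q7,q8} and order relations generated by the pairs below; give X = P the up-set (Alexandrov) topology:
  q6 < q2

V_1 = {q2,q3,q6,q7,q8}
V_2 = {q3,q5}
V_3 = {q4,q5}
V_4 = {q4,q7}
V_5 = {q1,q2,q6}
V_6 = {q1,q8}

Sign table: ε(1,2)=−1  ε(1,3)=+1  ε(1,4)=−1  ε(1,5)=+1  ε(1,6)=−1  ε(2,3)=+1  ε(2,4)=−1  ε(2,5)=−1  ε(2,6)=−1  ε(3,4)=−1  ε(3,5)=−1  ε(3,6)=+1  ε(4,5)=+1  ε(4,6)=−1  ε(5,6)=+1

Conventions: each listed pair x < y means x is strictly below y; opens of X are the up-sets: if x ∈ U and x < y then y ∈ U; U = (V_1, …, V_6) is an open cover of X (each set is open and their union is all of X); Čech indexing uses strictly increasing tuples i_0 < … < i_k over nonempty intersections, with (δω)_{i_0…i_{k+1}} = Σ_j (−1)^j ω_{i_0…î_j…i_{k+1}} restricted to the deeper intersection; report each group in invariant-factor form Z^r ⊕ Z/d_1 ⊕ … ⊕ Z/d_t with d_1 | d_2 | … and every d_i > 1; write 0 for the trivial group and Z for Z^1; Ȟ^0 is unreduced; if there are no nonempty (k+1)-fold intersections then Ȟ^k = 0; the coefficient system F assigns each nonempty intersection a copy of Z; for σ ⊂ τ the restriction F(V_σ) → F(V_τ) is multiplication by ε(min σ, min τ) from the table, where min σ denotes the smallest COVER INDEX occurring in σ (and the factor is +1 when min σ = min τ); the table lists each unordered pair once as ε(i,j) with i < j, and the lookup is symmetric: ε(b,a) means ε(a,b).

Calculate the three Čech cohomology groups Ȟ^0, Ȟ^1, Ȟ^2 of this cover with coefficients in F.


nerve of the cover:
  V12={q3} V14={q7} V15={q2,q6} V16={q8} V23={q5} V34={q4} V56={q1}
C dims 6,7; δ0: rk 6, SNF 1^5·2
Ȟ^0 = (6 − 6) − 0 = 0, so Ȟ^0 ≅ 0
Ȟ^1 = (7 − 0) − 6 = 1 plus torsion [2], so Ȟ^1 ≅ Z ⊕ Z/2
Ȟ^2 = (0 − 0) − 0 = 0, so Ȟ^2 ≅ 0

Ȟ^0 = 0, Ȟ^1 = Z ⊕ Z/2, Ȟ^2 = 0


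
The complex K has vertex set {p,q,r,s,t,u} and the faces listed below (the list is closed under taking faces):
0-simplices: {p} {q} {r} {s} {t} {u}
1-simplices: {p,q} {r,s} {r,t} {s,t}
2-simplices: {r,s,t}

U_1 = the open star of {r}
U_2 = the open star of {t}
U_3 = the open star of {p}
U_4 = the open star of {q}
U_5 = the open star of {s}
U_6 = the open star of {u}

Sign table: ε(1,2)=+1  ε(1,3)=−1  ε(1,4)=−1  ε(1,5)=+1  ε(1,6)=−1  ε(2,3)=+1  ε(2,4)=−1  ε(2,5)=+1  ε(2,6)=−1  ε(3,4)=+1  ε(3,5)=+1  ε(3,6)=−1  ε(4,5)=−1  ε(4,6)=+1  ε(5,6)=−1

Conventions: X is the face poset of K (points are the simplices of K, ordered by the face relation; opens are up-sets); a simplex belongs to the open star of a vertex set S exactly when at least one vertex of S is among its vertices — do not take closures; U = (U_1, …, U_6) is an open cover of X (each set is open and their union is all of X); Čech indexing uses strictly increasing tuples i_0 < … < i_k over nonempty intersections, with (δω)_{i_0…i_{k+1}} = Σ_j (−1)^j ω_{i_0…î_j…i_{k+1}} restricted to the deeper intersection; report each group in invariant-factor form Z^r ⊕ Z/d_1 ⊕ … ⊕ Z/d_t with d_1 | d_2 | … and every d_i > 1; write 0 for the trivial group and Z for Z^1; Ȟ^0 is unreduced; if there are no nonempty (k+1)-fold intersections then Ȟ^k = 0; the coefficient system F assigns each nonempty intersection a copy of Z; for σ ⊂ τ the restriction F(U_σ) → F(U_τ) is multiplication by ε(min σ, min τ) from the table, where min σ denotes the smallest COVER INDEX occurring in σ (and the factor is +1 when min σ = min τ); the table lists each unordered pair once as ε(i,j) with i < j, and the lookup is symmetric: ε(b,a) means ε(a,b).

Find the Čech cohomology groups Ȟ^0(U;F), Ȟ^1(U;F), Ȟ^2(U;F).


nerve simplices:
  U1={{r},{r,s},{r,t},{r,s,t}} U2={{t},{r,t},{s,t},{r,s,t}} U3={{p},{p,q}} U4={{q},{p,q}} U5={{s},{r,s},{s,t},{r,s,t}} U6={{u}}
  U12={{r,t},{r,s,t}} U15={{r,s},{r,s,t}} U25={{s,t},{r,s,t}} U34={{p,q}}
  U125={{r,s,t}}
C dims 6,4,1; δ0: rk 3, SNF 1^3; δ1: rk 1, SNF 1^1
degree 0: 6−3−0 = 3 → Ȟ^0 ≅ Z^3
degree 1: 4−1−3 = 0 → Ȟ^1 ≅ 0
degree 2: 1−0−1 = 0 → Ȟ^2 ≅ 0

Ȟ^0(U;F) ≅ Z^3, Ȟ^1(U;F) ≅ 0 and Ȟ^2(U;F) ≅ 0


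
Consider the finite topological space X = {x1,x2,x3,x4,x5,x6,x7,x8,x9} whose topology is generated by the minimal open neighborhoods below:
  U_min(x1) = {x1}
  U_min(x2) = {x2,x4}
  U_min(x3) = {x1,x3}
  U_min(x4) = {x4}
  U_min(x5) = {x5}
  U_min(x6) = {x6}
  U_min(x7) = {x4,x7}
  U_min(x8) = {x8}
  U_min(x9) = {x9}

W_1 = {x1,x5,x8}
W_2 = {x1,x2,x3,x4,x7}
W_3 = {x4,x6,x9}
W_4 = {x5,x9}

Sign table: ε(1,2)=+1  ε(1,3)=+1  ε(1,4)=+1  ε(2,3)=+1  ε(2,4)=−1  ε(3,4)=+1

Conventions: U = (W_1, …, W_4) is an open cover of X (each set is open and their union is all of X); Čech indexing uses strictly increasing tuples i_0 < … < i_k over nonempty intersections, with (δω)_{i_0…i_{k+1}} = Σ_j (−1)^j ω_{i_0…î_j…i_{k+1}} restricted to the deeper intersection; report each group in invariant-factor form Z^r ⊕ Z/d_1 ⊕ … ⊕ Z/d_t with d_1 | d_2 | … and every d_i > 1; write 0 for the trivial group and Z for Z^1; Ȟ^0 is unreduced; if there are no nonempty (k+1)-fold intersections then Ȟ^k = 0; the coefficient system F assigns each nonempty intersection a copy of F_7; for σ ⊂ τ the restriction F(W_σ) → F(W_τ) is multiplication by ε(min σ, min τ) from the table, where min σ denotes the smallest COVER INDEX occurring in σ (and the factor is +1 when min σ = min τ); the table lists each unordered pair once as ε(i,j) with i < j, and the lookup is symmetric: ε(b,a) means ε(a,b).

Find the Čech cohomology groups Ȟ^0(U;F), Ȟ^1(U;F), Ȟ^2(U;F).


Ȟ^0(U;F) ≅ Z/7, Ȟ^1(U;F) ≅ Z/7 and Ȟ^2(U;F) ≅ 0

nonempty intersections:
  W12={x1} W14={x5} W23={x4} W34={x9}
C dims 4,4; δ0: rk_F7 3
Ȟ^0: (4−3)−0=1 ⇒ Z/7
Ȟ^1: (4−0)−3=1 ⇒ Z/7
Ȟ^2: (0−0)−0=0 ⇒ 0


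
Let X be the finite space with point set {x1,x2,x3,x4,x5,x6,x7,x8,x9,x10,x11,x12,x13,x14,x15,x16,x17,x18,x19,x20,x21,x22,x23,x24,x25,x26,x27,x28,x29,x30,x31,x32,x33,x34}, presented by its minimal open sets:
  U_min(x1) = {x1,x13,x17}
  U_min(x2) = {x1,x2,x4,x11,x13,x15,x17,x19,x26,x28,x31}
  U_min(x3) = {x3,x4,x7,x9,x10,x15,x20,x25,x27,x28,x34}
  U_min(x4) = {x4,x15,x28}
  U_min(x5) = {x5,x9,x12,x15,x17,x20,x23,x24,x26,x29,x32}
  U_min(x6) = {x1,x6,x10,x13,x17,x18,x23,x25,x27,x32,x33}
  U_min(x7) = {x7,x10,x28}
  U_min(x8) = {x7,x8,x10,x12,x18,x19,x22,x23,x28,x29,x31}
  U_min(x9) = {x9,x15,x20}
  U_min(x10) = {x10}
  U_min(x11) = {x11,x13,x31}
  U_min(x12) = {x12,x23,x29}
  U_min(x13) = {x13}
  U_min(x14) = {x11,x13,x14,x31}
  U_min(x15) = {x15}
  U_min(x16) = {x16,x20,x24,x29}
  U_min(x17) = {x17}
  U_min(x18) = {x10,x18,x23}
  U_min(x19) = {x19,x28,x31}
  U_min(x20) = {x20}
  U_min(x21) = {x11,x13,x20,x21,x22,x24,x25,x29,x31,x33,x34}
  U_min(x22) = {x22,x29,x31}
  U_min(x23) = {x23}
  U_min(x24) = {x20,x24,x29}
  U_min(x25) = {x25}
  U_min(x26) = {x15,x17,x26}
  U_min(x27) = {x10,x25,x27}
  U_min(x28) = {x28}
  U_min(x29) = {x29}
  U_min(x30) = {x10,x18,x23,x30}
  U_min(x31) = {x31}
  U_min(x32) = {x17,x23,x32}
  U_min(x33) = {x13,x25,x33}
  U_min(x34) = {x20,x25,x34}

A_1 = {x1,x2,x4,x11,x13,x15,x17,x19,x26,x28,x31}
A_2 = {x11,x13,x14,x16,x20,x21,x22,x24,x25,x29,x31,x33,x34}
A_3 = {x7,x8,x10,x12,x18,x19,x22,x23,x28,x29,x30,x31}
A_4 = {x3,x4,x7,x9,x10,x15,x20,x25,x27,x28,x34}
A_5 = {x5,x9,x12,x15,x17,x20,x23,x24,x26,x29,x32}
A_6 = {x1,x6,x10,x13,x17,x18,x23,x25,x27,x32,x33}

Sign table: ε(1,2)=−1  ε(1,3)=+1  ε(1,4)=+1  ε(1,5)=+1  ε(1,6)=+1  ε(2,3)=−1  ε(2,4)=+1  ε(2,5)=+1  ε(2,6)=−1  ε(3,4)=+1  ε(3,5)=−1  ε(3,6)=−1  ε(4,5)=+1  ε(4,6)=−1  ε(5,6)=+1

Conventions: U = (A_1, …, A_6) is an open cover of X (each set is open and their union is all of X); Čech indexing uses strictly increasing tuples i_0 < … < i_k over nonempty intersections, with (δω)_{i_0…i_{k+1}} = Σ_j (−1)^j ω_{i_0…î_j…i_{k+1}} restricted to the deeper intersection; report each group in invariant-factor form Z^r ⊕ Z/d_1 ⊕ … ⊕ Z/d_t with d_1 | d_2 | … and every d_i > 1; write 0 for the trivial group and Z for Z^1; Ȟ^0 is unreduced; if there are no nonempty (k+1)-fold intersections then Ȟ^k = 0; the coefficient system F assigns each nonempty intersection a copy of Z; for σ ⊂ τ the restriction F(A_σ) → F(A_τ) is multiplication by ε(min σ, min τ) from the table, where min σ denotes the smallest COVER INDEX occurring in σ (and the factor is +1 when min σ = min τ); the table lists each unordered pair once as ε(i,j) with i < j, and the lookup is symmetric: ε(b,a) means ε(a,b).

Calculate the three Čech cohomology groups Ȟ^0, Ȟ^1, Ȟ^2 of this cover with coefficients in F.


Ȟ^0 ≅ 0; Ȟ^1 ≅ Z/2; Ȟ^2 ≅ Z

nonempty intersections:
  A12={x11,x13,x31} A13={x19,x28,x31} A14={x4,x15,x28} A15={x15,x17,x26} A16={x1,x13,x17} A23={x22,x29,x31} A24={x20,x25,x34} A25={x20,x24,x29} A26={x13,x25,x33} A34={x7,x10,x28} A35={x12,x23,x29} A36={x10,x18,x23} A45={x9,x15,x20} A46={x10,x25,x27} A56={x17,x23,x32}
  A123={x31} A126={x13} A134={x28} A145={x15} A156={x17} A235={x29} A245={x20} A246={x25} A346={x10} A356={x23}
C dims 6,15,10; δ0: rk 6, SNF 1^5·2; δ1: rk 9, SNF 1^9
Ȟ^0: (6−6)−0=0 ⇒ 0
Ȟ^1: (15−9)−6=0 plus torsion [2] ⇒ Z/2
Ȟ^2: (10−0)−9=1 ⇒ Z


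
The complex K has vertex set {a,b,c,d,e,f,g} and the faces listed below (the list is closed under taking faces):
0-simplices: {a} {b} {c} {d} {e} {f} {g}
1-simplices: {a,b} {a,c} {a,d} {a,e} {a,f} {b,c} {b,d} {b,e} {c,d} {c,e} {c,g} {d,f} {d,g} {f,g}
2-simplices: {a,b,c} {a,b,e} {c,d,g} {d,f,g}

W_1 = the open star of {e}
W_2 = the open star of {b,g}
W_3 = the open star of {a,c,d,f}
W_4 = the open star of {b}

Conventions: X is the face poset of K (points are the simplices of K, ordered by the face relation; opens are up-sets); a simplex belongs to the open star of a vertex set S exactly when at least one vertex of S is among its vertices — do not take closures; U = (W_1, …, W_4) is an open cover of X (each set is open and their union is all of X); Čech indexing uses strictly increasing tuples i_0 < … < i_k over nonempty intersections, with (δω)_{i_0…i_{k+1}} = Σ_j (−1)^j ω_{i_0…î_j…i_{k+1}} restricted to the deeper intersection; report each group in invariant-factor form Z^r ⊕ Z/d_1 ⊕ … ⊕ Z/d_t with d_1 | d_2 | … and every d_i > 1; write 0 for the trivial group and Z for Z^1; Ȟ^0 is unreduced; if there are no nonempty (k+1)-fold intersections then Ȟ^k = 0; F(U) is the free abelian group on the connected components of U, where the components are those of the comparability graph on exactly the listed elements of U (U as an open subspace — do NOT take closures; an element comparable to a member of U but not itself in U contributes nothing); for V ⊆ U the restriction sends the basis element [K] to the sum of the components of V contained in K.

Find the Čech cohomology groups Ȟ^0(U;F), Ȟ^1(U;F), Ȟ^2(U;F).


cover nerve:
  W1={{e},{a,e},{b,e},{c,e},{a,b,e}} W2={{b},{g},{a,b},{b,c},{b,d},{b,e},{c,g},{d,g},{f,g},{a,b,c},{a,b,e},{c,d,g},{d,f,g}} W3={{a},{c},{d},{f},{a,b},{a,c},{a,d},{a,e},{a,f},{b,c},{b,d},{c,d},{c,e},{c,g},{d,f},{d,g},{f,g},{a,b,c},{a,b,e},{c,d,g},{d,f,g}} W4={{b},{a,b},{b,c},{b,d},{b,e},{a,b,c},{a,b,e}}
  W12={{b,e},{a,b,e}} W13={{a,e},{c,e},{a,b,e}} W14={{b,e},{a,b,e}} W23={{a,b},{b,c},{b,d},{c,g},{d,g},{f,g},{a,b,c},{a,b,e},{c,d,g},{d,f,g}} W24={{b},{a,b},{b,c},{b,d},{b,e},{a,b,c},{a,b,e}} W34={{a,b},{b,c},{b,d},{a,b,c},{a,b,e}}
  W123={{a,b,e}} W124={{b,e},{a,b,e}} W134={{a,b,e}} W234={{a,b},{b,c},{b,d},{a,b,c},{a,b,e}}
  W1234={{a,b,e}}
components per intersection:
  W1: {{e},{a,e},{b,e},{c,e},{a,b,e}}
  W2: {{b},{a,b},{b,c},{b,d},{b,e},{a,b,c},{a,b,e}} {{g},{c,g},{d,g},{f,g},{c,d,g},{d,f,g}}
  W3: {{a},{c},{d},{f},{a,b},{a,c},{a,d},{a,e},{a,f},{b,c},{b,d},{c,d},{c,e},{c,g},{d,f},{d,g},{f,g},{a,b,c},{a,b,e},{c,d,g},{d,f,g}}
  W4: {{b},{a,b},{b,c},{b,d},{b,e},{a,b,c},{a,b,e}}
  W12: {{b,e},{a,b,e}}
  W13: {{a,e},{a,b,e}} {{c,e}}
  W14: {{b,e},{a,b,e}}
  W23: {{a,b},{b,c},{a,b,c},{a,b,e}} {{b,d}} {{c,g},{d,g},{f,g},{c,d,g},{d,f,g}}
  W24: {{b},{a,b},{b,c},{b,d},{b,e},{a,b,c},{a,b,e}}
  W34: {{a,b},{b,c},{a,b,c},{a,b,e}} {{b,d}}
  W123: {{a,b,e}}
  W124: {{b,e},{a,b,e}}
  W134: {{a,b,e}}
  W234: {{a,b},{b,c},{a,b,c},{a,b,e}} {{b,d}}
  W1234: {{a,b,e}}
C dims 5,10,5,1; δ0: rk 4, SNF 1^4; δ1: rk 4, SNF 1^4; δ2: rk 1, SNF 1^1
Ȟ^0: (5−4)−0=1 ⇒ Z
Ȟ^1: (10−4)−4=2 ⇒ Z^2
Ȟ^2: (5−1)−4=0 ⇒ 0

Ȟ^0(U;F) ≅ Z,  Ȟ^1(U;F) ≅ Z^2,  Ȟ^2(U;F) ≅ 0


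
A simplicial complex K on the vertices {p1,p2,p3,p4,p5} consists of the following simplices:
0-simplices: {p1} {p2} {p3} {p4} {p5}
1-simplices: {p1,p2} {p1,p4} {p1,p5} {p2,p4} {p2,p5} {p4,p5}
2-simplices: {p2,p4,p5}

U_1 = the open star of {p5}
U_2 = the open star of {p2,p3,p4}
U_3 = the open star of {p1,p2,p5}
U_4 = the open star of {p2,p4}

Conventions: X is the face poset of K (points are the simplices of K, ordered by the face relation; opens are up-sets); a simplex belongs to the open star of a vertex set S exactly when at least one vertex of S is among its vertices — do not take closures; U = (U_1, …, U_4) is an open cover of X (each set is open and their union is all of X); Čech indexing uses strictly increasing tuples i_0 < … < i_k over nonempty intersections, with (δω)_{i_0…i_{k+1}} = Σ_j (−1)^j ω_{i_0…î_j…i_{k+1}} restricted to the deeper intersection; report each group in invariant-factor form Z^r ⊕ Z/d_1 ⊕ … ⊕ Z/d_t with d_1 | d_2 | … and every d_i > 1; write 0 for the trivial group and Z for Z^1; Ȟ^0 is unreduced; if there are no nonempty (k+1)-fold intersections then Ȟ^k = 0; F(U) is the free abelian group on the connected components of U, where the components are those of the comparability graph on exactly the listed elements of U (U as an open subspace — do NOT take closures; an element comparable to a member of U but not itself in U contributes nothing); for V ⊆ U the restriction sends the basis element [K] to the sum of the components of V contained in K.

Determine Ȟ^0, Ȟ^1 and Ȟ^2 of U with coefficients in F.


nerve simplices:
  U1={{p5},{p1,p5},{p2,p5},{p4,p5},{p2,p4,p5}} U2={{p2},{p3},{p4},{p1,p2},{p1,p4},{p2,p4},{p2,p5},{p4,p5},{p2,p4,p5}} U3={{p1},{p2},{p5},{p1,p2},{p1,p4},{p1,p5},{p2,p4},{p2,p5},{p4,p5},{p2,p4,p5}} U4={{p2},{p4},{p1,p2},{p1,p4},{p2,p4},{p2,p5},{p4,p5},{p2,p4,p5}}
  U12={{p2,p5},{p4,p5},{p2,p4,p5}} U13={{p5},{p1,p5},{p2,p5},{p4,p5},{p2,p4,p5}} U14={{p2,p5},{p4,p5},{p2,p4,p5}} U23={{p2},{p1,p2},{p1,p4},{p2,p4},{p2,p5},{p4,p5},{p2,p4,p5}} U24={{p2},{p4},{p1,p2},{p1,p4},{p2,p4},{p2,p5},{p4,p5},{p2,p4,p5}} U34={{p2},{p1,p2},{p1,p4},{p2,p4},{p2,p5},{p4,p5},{p2,p4,p5}}
  U123={{p2,p5},{p4,p5},{p2,p4,p5}} U124={{p2,p5},{p4,p5},{p2,p4,p5}} U134={{p2,p5},{p4,p5},{p2,p4,p5}} U234={{p2},{p1,p2},{p1,p4},{p2,p4},{p2,p5},{p4,p5},{p2,p4,p5}}
  U1234={{p2,p5},{p4,p5},{p2,p4,p5}}
components per intersection:
  U1: {{p5},{p1,p5},{p2,p5},{p4,p5},{p2,p4,p5}}
  U2: {{p2},{p4},{p1,p2},{p1,p4},{p2,p4},{p2,p5},{p4,p5},{p2,p4,p5}} {{p3}}
  U3: {{p1},{p2},{p5},{p1,p2},{p1,p4},{p1,p5},{p2,p4},{p2,p5},{p4,p5},{p2,p4,p5}}
  U4: {{p2},{p4},{p1,p2},{p1,p4},{p2,p4},{p2,p5},{p4,p5},{p2,p4,p5}}
  U12: {{p2,p5},{p4,p5},{p2,p4,p5}}
  U13: {{p5},{p1,p5},{p2,p5},{p4,p5},{p2,p4,p5}}
  U14: {{p2,p5},{p4,p5},{p2,p4,p5}}
  U23: {{p2},{p1,p2},{p2,p4},{p2,p5},{p4,p5},{p2,p4,p5}} {{p1,p4}}
  U24: {{p2},{p4},{p1,p2},{p1,p4},{p2,p4},{p2,p5},{p4,p5},{p2,p4,p5}}
  U34: {{p2},{p1,p2},{p2,p4},{p2,p5},{p4,p5},{p2,p4,p5}} {{p1,p4}}
  U123: {{p2,p5},{p4,p5},{p2,p4,p5}}
  U124: {{p2,p5},{p4,p5},{p2,p4,p5}}
  U134: {{p2,p5},{p4,p5},{p2,p4,p5}}
  U234: {{p2},{p1,p2},{p2,p4},{p2,p5},{p4,p5},{p2,p4,p5}} {{p1,p4}}
  U1234: {{p2,p5},{p4,p5},{p2,p4,p5}}
C dims 5,8,5,1; δ0: rk 3, SNF 1^3; δ1: rk 4, SNF 1^4; δ2: rk 1, SNF 1^1
degree 0: 5−3−0 = 2 → Ȟ^0 ≅ Z^2
degree 1: 8−4−3 = 1 → Ȟ^1 ≅ Z
degree 2: 5−1−4 = 0 → Ȟ^2 ≅ 0

Ȟ^0 ≅ Z^2, Ȟ^1 ≅ Z, Ȟ^2 ≅ 0


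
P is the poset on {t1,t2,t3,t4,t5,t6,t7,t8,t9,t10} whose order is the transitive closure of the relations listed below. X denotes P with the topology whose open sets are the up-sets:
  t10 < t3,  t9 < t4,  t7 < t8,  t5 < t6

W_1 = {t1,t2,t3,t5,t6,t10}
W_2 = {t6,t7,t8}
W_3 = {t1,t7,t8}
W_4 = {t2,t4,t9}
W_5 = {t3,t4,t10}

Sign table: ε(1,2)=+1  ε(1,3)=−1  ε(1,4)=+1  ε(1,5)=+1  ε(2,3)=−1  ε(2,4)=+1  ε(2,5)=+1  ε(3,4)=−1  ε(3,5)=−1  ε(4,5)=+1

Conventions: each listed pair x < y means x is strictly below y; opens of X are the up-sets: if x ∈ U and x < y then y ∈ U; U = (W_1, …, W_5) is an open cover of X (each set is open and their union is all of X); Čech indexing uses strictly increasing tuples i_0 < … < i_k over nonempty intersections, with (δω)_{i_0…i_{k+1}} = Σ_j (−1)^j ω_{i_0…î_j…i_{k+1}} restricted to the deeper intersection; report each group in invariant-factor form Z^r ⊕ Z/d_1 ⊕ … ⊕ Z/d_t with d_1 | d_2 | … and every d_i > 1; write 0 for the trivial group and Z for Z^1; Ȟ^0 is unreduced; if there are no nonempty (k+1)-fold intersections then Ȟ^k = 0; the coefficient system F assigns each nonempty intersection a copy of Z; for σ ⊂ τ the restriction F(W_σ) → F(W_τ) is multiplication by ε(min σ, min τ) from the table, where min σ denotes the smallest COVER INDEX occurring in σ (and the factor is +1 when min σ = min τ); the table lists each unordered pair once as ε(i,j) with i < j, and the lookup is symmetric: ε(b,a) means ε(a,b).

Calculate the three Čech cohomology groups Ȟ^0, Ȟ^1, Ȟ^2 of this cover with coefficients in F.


nonempty intersections:
  W12={t6} W13={t1} W14={t2} W15={t3,t10} W23={t7,t8} W45={t4}
C dims 5,6; δ0: rk 4, SNF 1^4
Ȟ^0: (5−4)−0=1 ⇒ Z
Ȟ^1: (6−0)−4=2 ⇒ Z^2
Ȟ^2: (0−0)−0=0 ⇒ 0

Ȟ^0(U;F) ≅ Z; Ȟ^1(U;F) ≅ Z^2; Ȟ^2(U;F) ≅ 0


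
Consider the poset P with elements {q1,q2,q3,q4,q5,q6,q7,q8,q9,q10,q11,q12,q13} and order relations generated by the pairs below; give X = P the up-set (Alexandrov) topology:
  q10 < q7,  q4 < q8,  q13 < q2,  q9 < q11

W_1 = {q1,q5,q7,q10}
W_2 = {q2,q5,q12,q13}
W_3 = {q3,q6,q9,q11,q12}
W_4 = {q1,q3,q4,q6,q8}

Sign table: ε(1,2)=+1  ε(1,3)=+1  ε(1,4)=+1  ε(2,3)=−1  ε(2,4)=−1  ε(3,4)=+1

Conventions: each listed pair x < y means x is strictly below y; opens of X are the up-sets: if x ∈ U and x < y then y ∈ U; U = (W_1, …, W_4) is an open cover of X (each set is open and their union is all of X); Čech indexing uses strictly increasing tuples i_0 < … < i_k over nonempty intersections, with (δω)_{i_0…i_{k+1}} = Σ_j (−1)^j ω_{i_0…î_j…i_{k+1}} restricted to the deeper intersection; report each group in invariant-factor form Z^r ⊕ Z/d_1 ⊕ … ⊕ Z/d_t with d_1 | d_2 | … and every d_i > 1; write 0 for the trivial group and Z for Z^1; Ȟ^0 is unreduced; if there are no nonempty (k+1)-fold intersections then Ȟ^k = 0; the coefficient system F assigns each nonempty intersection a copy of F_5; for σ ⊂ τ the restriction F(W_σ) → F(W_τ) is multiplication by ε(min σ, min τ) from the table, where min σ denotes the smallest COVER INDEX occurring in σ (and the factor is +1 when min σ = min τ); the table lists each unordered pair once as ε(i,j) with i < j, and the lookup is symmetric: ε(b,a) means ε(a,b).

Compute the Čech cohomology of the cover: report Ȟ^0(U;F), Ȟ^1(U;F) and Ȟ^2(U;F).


Ȟ^0 ≅ 0; Ȟ^1 ≅ 0; Ȟ^2 ≅ 0

intersection data:
  W12={q5} W14={q1} W23={q12} W34={q3,q6}
C dims 4,4; δ0: rk_F5 4
Ȟ^0 = (4 − 4) − 0 = 0, so Ȟ^0 ≅ 0
Ȟ^1 = (4 − 0) − 4 = 0, so Ȟ^1 ≅ 0
Ȟ^2 = (0 − 0) − 0 = 0, so Ȟ^2 ≅ 0


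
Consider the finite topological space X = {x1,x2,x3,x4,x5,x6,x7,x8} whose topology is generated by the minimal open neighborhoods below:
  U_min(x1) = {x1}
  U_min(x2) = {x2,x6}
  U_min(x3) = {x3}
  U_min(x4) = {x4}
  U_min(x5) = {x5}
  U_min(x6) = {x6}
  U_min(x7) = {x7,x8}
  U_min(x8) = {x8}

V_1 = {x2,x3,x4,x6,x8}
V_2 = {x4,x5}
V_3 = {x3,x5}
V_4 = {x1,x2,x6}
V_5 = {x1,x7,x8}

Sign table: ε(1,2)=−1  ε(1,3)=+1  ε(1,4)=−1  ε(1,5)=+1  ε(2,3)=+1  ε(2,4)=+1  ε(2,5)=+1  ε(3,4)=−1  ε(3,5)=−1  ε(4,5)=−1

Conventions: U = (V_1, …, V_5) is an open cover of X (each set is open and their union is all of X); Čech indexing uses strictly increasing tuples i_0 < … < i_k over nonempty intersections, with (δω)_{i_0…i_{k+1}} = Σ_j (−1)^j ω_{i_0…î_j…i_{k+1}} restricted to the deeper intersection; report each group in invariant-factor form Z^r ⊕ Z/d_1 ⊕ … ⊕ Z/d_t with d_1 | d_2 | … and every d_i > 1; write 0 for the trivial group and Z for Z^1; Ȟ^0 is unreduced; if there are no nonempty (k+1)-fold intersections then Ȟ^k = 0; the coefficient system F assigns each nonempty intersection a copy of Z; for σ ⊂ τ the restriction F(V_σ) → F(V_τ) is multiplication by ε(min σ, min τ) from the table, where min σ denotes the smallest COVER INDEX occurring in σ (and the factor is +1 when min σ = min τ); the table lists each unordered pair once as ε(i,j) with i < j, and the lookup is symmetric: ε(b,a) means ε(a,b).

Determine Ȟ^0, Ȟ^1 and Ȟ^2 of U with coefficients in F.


nerve of the cover:
  V12={x4} V13={x3} V14={x2,x6} V15={x8} V23={x5} V45={x1}
C dims 5,6; δ0: rk 5, SNF 1^4·2
Ȟ^0 = (5 − 5) − 0 = 0, so Ȟ^0 ≅ 0
Ȟ^1 = (6 − 0) − 5 = 1 plus torsion [2], so Ȟ^1 ≅ Z ⊕ Z/2
Ȟ^2 = (0 − 0) − 0 = 0, so Ȟ^2 ≅ 0

Ȟ^0(U;F) ≅ 0; Ȟ^1(U;F) ≅ Z ⊕ Z/2; Ȟ^2(U;F) ≅ 0


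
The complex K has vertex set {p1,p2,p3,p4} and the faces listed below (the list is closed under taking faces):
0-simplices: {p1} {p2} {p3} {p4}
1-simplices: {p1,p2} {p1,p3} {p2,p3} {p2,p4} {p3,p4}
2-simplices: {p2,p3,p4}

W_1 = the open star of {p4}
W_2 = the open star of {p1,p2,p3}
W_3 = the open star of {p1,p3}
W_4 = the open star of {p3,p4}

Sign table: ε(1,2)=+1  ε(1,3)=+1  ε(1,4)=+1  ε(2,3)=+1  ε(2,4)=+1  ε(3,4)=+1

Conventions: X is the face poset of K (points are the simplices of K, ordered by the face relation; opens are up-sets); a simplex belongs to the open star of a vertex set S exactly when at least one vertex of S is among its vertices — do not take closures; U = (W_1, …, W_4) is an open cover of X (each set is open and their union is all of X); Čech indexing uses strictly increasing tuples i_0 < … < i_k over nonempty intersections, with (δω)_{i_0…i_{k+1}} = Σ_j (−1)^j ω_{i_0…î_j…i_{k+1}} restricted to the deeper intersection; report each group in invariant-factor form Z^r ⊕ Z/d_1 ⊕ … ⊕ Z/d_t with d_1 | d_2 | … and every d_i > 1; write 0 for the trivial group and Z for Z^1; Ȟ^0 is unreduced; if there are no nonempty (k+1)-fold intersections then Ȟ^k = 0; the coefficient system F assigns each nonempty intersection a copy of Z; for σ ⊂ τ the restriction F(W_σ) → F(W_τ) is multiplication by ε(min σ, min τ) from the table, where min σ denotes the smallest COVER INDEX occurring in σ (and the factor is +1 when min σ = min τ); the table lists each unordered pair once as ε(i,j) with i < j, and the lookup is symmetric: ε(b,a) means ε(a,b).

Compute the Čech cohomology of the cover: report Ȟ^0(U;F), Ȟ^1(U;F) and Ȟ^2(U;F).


nerve of the cover:
  W1={{p4},{p2,p4},{p3,p4},{p2,p3,p4}} W2={{p1},{p2},{p3},{p1,p2},{p1,p3},{p2,p3},{p2,p4},{p3,p4},{p2,p3,p4}} W3={{p1},{p3},{p1,p2},{p1,p3},{p2,p3},{p3,p4},{p2,p3,p4}} W4={{p3},{p4},{p1,p3},{p2,p3},{p2,p4},{p3,p4},{p2,p3,p4}}
  W12={{p2,p4},{p3,p4},{p2,p3,p4}} W13={{p3,p4},{p2,p3,p4}} W14={{p4},{p2,p4},{p3,p4},{p2,p3,p4}} W23={{p1},{p3},{p1,p2},{p1,p3},{p2,p3},{p3,p4},{p2,p3,p4}} W24={{p3},{p1,p3},{p2,p3},{p2,p4},{p3,p4},{p2,p3,p4}} W34={{p3},{p1,p3},{p2,p3},{p3,p4},{p2,p3,p4}}
  W123={{p3,p4},{p2,p3,p4}} W124={{p2,p4},{p3,p4},{p2,p3,p4}} W134={{p3,p4},{p2,p3,p4}} W234={{p3},{p1,p3},{p2,p3},{p3,p4},{p2,p3,p4}}
  W1234={{p3,p4},{p2,p3,p4}}
C dims 4,6,4,1; δ0: rk 3, SNF 1^3; δ1: rk 3, SNF 1^3; δ2: rk 1, SNF 1^1
Ȟ^0 = (4 − 3) − 0 = 1, so Ȟ^0 ≅ Z
Ȟ^1 = (6 − 3) − 3 = 0, so Ȟ^1 ≅ 0
Ȟ^2 = (4 − 1) − 3 = 0, so Ȟ^2 ≅ 0

Ȟ^0 = Z,  Ȟ^1 = 0,  Ȟ^2 = 0


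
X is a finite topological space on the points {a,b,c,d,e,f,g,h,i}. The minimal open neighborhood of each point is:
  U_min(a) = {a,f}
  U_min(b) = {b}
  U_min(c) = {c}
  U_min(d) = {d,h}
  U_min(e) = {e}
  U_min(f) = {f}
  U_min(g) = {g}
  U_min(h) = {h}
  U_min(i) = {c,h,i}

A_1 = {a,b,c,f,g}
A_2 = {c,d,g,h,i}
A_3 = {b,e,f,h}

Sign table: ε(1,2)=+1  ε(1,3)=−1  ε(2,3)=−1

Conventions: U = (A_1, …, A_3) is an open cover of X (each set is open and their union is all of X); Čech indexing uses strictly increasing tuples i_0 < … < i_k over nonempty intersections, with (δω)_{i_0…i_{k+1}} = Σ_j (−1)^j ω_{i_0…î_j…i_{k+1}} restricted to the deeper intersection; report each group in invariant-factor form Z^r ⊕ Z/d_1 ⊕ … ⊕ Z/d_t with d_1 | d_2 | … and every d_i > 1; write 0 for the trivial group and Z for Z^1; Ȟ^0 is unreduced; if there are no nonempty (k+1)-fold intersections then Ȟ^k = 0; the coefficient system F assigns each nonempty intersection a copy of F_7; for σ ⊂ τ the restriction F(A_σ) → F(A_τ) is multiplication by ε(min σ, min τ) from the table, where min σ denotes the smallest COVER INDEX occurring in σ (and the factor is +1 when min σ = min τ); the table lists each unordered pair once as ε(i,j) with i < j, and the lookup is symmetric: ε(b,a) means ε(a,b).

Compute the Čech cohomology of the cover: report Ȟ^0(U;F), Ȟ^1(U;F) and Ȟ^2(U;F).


Ȟ^0(U;F) ≅ Z/7, Ȟ^1(U;F) ≅ Z/7 and Ȟ^2(U;F) ≅ 0

nonempty overlaps:
  A12={c,g} A13={b,f} A23={h}
C dims 3,3; δ0: rk_F7 2
degree 0: 3−2−0 = 1 → Ȟ^0 ≅ Z/7
degree 1: 3−0−2 = 1 → Ȟ^1 ≅ Z/7
degree 2: 0−0−0 = 0 → Ȟ^2 ≅ 0


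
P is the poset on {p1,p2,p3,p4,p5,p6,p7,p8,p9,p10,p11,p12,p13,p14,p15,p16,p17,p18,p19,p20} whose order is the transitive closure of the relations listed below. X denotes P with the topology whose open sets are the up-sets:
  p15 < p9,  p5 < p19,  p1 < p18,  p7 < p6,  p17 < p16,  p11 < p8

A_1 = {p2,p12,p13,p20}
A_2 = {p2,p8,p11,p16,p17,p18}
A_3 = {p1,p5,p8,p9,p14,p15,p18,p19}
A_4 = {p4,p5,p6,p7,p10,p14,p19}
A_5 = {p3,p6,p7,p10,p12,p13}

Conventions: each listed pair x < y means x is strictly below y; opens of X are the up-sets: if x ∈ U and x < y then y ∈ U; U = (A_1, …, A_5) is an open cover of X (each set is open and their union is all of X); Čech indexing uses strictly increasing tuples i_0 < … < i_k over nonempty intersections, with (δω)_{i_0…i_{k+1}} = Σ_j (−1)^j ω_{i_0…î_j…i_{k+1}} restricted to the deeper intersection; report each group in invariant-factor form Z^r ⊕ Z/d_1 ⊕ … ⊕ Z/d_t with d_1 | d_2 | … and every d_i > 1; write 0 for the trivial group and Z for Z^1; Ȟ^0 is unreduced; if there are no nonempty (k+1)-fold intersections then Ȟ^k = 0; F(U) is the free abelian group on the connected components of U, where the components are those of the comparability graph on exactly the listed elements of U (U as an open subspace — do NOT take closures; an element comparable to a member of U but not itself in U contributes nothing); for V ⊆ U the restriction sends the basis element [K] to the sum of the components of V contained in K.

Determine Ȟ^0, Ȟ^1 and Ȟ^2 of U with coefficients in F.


Ȟ^0(U;F) ≅ Z^14, Ȟ^1(U;F) ≅ 0, Ȟ^2(U;F) ≅ 0

intersection data:
  A12={p2} A15={p12,p13} A23={p8,p18} A34={p5,p14,p19} A45={p6,p7,p10}
components per intersection:
  A1: {p2} {p12} {p13} {p20}
  A2: {p2} {p8,p11} {p16,p17} {p18}
  A3: {p1,p18} {p5,p19} {p8} {p9,p15} {p14}
  A4: {p4} {p5,p19} {p6,p7} {p10} {p14}
  A5: {p3} {p6,p7} {p10} {p12} {p13}
  A12: {p2}
  A15: {p12} {p13}
  A23: {p8} {p18}
  A34: {p5,p19} {p14}
  A45: {p6,p7} {p10}
C dims 23,9; δ0: rk 9, SNF 1^9
Ȟ^0 = (23 − 9) − 0 = 14, so Ȟ^0 ≅ Z^14
Ȟ^1 = (9 − 0) − 9 = 0, so Ȟ^1 ≅ 0
Ȟ^2 = (0 − 0) − 0 = 0, so Ȟ^2 ≅ 0


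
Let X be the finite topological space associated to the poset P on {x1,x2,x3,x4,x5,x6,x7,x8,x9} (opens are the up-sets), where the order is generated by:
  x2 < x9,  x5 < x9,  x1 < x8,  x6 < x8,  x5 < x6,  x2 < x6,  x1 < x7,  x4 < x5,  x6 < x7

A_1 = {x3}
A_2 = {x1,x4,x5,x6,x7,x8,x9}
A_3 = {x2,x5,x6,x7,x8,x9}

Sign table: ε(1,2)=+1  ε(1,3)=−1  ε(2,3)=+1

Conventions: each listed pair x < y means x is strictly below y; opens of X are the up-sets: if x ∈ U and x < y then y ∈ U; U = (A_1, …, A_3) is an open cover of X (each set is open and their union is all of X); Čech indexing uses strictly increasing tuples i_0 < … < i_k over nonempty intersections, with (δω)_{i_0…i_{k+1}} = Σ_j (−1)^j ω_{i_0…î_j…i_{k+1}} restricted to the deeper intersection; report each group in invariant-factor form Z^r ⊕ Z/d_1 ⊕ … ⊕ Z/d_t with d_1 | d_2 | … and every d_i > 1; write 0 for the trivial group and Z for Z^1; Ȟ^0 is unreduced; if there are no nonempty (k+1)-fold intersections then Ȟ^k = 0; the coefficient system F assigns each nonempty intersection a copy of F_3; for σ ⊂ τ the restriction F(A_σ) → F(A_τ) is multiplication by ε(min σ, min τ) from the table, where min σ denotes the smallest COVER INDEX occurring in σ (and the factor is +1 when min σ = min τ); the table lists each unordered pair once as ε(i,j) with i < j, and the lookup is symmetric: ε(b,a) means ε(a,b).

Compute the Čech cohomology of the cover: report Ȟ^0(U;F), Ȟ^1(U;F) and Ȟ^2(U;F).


Ȟ^0 ≅ Z/3 ⊕ Z/3; Ȟ^1 ≅ 0; Ȟ^2 ≅ 0

nerve of the cover:
  A23={x5,x6,x7,x8,x9}
C dims 3,1; δ0: rk_F3 1
Ȟ^0 = (3 − 1) − 0 = 2, so Ȟ^0 ≅ Z/3 ⊕ Z/3
Ȟ^1 = (1 − 0) − 1 = 0, so Ȟ^1 ≅ 0
Ȟ^2 = (0 − 0) − 0 = 0, so Ȟ^2 ≅ 0


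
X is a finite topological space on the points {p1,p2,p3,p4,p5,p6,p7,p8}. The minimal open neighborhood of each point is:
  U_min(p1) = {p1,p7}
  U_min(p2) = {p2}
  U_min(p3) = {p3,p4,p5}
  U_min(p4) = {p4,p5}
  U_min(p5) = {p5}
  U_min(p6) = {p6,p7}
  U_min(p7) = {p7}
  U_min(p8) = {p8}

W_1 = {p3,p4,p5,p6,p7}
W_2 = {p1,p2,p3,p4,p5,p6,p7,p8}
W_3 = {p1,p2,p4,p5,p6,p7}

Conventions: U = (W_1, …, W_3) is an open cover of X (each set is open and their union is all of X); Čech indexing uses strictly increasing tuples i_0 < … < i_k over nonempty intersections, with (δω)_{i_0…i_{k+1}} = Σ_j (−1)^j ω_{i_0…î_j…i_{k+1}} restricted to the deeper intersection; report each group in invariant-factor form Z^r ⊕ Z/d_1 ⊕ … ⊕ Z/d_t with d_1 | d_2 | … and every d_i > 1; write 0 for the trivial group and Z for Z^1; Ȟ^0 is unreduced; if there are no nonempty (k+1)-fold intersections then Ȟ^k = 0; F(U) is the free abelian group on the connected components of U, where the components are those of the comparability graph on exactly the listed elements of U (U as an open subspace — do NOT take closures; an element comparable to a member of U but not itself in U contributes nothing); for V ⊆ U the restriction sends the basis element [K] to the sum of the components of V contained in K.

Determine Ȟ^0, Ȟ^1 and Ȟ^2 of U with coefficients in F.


intersection data:
  W12={p3,p4,p5,p6,p7} W13={p4,p5,p6,p7} W23={p1,p2,p4,p5,p6,p7}
  W123={p4,p5,p6,p7}
components per intersection:
  W1: {p3,p4,p5} {p6,p7}
  W2: {p1,p6,p7} {p2} {p3,p4,p5} {p8}
  W3: {p1,p6,p7} {p2} {p4,p5}
  W12: {p3,p4,p5} {p6,p7}
  W13: {p4,p5} {p6,p7}
  W23: {p1,p6,p7} {p2} {p4,p5}
  W123: {p4,p5} {p6,p7}
C dims 9,7,2; δ0: rk 5, SNF 1^5; δ1: rk 2, SNF 1^2
Ȟ^0 = (9 − 5) − 0 = 4, so Ȟ^0 ≅ Z^4
Ȟ^1 = (7 − 2) − 5 = 0, so Ȟ^1 ≅ 0
Ȟ^2 = (2 − 0) − 2 = 0, so Ȟ^2 ≅ 0

Ȟ^0 = Z^4, Ȟ^1 = 0 and Ȟ^2 = 0


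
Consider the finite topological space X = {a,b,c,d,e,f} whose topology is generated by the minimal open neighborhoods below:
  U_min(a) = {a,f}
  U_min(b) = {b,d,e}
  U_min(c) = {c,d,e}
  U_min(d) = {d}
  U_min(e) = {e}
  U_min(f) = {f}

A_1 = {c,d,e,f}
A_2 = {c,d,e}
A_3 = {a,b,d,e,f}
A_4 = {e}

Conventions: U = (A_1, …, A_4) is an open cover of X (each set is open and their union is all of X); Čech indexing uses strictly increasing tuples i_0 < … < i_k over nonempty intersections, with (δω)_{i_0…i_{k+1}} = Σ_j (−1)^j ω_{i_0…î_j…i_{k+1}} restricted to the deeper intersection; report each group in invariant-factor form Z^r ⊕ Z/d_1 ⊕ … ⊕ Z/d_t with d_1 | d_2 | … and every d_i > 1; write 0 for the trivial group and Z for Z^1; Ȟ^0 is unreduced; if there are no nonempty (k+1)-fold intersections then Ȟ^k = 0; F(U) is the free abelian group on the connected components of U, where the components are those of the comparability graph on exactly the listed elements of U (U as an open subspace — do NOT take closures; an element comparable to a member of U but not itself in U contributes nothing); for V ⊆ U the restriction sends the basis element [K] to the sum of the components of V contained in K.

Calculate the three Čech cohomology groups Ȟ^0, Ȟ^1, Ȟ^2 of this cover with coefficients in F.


Ȟ^0(U;F) ≅ Z^2, Ȟ^1(U;F) ≅ Z and Ȟ^2(U;F) ≅ 0

nerve of the cover:
  A12={c,d,e} A13={d,e,f} A14={e} A23={d,e} A24={e} A34={e}
  A123={d,e} A124={e} A134={e} A234={e}
  A1234={e}
components per intersection:
  A1: {c,d,e} {f}
  A2: {c,d,e}
  A3: {a,f} {b,d,e}
  A4: {e}
  A12: {c,d,e}
  A13: {d} {e} {f}
  A14: {e}
  A23: {d} {e}
  A24: {e}
  A34: {e}
  A123: {d} {e}
  A124: {e}
  A134: {e}
  A234: {e}
  A1234: {e}
C dims 6,9,5,1; δ0: rk 4, SNF 1^4; δ1: rk 4, SNF 1^4; δ2: rk 1, SNF 1^1
Ȟ^0 = (6 − 4) − 0 = 2, so Ȟ^0 ≅ Z^2
Ȟ^1 = (9 − 4) − 4 = 1, so Ȟ^1 ≅ Z
Ȟ^2 = (5 − 1) − 4 = 0, so Ȟ^2 ≅ 0


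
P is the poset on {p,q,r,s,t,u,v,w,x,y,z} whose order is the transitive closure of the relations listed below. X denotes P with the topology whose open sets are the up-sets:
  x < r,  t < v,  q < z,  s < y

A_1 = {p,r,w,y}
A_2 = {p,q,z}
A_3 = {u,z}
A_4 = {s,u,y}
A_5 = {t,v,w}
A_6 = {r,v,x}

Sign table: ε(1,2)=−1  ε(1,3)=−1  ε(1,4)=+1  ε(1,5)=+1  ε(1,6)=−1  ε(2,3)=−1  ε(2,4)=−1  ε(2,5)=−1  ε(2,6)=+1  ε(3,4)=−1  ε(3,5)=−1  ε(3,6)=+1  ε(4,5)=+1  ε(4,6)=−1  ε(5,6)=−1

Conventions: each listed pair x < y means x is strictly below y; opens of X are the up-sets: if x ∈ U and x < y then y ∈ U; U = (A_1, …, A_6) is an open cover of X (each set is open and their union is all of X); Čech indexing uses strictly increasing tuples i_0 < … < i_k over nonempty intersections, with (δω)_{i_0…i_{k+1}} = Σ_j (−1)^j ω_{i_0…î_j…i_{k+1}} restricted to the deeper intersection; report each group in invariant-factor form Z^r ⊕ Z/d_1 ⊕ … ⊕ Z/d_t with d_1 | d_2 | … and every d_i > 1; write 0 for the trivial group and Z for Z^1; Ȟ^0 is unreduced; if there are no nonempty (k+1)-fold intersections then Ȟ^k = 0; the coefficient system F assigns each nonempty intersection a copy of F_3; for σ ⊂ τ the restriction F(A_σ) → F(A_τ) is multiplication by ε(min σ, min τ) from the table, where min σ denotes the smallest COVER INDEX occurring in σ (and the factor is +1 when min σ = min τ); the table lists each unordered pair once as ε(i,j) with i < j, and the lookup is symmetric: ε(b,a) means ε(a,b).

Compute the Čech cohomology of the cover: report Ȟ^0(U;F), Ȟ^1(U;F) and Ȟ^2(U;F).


Ȟ^0(U;F) ≅ 0, Ȟ^1(U;F) ≅ Z/3 and Ȟ^2(U;F) ≅ 0

nonempty intersections:
  A12={p} A14={y} A15={w} A16={r} A23={z} A34={u} A56={v}
C dims 6,7; δ0: rk_F3 6
Ȟ^0: (6−6)−0=0 ⇒ 0
Ȟ^1: (7−0)−6=1 ⇒ Z/3
Ȟ^2: (0−0)−0=0 ⇒ 0


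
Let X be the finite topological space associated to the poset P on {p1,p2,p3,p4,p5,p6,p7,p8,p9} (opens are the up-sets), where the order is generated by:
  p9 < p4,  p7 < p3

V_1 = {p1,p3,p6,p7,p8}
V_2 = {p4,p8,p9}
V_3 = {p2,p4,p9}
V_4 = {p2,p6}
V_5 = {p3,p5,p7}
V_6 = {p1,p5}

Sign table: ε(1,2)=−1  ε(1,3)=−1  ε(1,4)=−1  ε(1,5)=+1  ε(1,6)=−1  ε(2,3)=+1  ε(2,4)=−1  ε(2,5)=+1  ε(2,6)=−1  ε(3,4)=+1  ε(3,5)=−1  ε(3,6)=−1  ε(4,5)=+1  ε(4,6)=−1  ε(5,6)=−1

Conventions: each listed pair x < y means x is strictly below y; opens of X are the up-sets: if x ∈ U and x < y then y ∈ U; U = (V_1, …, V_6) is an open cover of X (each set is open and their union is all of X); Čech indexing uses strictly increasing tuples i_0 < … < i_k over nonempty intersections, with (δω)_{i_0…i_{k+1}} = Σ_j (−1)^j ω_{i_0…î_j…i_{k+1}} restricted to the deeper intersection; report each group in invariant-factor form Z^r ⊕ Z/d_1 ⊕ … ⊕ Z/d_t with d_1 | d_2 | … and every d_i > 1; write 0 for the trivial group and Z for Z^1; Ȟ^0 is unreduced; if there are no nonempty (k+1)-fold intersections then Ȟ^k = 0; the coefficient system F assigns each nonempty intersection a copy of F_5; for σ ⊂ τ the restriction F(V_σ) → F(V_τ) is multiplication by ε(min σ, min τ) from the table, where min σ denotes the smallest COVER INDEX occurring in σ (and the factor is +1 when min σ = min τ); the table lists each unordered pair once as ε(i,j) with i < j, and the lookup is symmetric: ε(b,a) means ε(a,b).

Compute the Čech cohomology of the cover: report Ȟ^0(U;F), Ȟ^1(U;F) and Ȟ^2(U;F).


Ȟ^0 ≅ Z/5, Ȟ^1 ≅ Z/5 ⊕ Z/5 and Ȟ^2 ≅ 0

nerve simplices:
  V12={p8} V14={p6} V15={p3,p7} V16={p1} V23={p4,p9} V34={p2} V56={p5}
C dims 6,7; δ0: rk_F5 5
degree 0: 6−5−0 = 1 → Ȟ^0 ≅ Z/5
degree 1: 7−0−5 = 2 → Ȟ^1 ≅ Z/5 ⊕ Z/5
degree 2: 0−0−0 = 0 → Ȟ^2 ≅ 0
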